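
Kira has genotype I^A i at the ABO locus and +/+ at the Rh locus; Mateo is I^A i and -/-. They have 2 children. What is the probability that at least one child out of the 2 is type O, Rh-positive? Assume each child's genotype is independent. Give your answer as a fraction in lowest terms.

7/16

ABO cross I^A i × I^A i → 1/4 O, 3/4 A.
Rh cross +/+ × -/- → 1 Rh+; so P(type O, Rh-positive) = 1/4 × 1 = 1/4 per child.
P(none) = (3/4)^2 = 9/16; P(at least one) = 1 − 9/16 = 7/16.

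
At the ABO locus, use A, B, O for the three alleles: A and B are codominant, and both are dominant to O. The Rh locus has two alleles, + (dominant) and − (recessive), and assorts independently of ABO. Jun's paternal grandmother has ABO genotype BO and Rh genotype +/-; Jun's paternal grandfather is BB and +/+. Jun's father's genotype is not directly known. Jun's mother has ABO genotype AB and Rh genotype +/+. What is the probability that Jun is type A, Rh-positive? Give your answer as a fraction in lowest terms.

1/8

Jun's father's ABO genotype from BO × BB: 1/2 BB, 1/2 BO.
Crossing each possibility with the mother AB and summing P(type A): 1/2·0 + 1/2·1/4 = 1/8.
Similarly for Rh via the father's Rh distribution: P(Rh+) = 1.
Independent loci: 1/8 × 1 = 1/8.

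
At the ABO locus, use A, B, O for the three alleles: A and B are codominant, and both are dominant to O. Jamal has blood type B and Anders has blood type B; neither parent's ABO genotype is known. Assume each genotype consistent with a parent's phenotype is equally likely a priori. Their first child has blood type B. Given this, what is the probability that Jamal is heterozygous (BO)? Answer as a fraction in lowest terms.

7/15

Possible genotypes: Jamal ∈ {BB, BO}; Anders ∈ {BB, BO}.
Weight each parental genotype pair by prior × P(type-B child):
  BB × BB: posterior weight 4/15.
  BB × BO: posterior weight 4/15.
  BO × BB: posterior weight 4/15.
  BO × BO: posterior weight 1/5.
Sum the posterior weight over pairs where Jamal is BO: 7/15.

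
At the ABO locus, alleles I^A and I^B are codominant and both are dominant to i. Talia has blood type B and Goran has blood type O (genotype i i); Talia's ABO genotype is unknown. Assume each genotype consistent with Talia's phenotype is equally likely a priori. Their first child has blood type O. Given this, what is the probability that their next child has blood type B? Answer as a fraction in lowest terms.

Possible genotypes: Talia ∈ {I^B I^B, I^B i}; Goran ∈ {i i}.
Weight each parental genotype pair by prior × P(type-O child):
  I^B i × i i: posterior weight 1; P(next child type B) = 1/2.
Weighted sum = 1/2.

1/2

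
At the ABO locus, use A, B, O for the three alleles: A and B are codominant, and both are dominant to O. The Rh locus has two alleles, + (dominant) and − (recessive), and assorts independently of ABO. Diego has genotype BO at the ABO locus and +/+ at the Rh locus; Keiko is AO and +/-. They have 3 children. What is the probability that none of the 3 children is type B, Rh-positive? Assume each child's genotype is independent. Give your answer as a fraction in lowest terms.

27/64

ABO cross BO × AO → 1/4 O, 1/4 A, 1/4 B, 1/4 AB.
Rh cross +/+ × +/- → 1 Rh+; so P(type B, Rh-positive) = 1/4 × 1 = 1/4 per child.
P(not type B, Rh-positive) = 3/4 for one child; (3/4)^3 = 27/64.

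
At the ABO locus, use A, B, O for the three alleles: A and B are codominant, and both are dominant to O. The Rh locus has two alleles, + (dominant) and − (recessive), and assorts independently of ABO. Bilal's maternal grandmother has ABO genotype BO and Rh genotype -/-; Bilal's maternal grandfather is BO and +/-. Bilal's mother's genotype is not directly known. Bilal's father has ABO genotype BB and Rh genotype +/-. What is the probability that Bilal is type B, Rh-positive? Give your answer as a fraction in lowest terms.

Bilal's mother's ABO genotype from BO × BO: 1/4 BB, 1/2 BO, 1/4 OO.
Crossing each possibility with the father BB and summing P(type B): 1/4·1 + 1/2·1 + 1/4·1 = 1.
Similarly for Rh via the mother's Rh distribution: P(Rh+) = 5/8.
Independent loci: 1 × 5/8 = 5/8.

5/8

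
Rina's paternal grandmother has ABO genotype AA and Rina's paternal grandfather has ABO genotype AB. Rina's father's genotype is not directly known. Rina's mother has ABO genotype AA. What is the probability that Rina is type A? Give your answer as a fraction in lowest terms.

Rina's father's ABO genotype from AA × AB: 1/2 AA, 1/2 AB.
Crossing each possibility with the mother AA and summing P(type A): 1/2·1 + 1/2·1/2 = 3/4.

3/4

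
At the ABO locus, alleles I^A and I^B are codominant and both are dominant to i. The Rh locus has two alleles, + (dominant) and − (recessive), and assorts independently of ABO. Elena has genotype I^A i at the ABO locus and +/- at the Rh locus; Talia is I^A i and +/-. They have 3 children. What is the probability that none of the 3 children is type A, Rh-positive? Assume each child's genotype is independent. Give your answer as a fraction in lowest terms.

343/4096

ABO cross I^A i × I^A i → 1/4 O, 3/4 A.
Rh cross +/- × +/- → 3/4 Rh+, 1/4 Rh-; so P(type A, Rh-positive) = 3/4 × 3/4 = 9/16 per child.
P(not type A, Rh-positive) = 7/16 for one child; (7/16)^3 = 343/4096.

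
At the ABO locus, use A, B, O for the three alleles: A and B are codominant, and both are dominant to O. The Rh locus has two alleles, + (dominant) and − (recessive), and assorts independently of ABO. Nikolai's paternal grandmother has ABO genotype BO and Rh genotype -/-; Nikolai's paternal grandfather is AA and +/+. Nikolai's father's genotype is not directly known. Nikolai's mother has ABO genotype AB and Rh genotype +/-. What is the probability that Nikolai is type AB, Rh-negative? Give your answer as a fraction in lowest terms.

3/32

Nikolai's father's ABO genotype from BO × AA: 1/2 AB, 1/2 AO.
Crossing each possibility with the mother AB and summing P(type AB): 1/2·1/2 + 1/2·1/4 = 3/8.
Similarly for Rh via the father's Rh distribution: P(Rh-) = 1/4.
Independent loci: 3/8 × 1/4 = 3/32.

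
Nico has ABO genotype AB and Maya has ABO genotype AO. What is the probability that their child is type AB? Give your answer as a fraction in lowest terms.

ABO cross AB × AO → offspring phenotypes: 1/2 A, 1/4 B, 1/4 AB.
So P(type AB) = 1/4.

1/4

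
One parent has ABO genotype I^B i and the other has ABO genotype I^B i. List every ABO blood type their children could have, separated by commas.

Gametes from I^B i × I^B i give offspring ABO genotypes I^B I^B, I^B i, i i, i.e. phenotypes O, B.

O, B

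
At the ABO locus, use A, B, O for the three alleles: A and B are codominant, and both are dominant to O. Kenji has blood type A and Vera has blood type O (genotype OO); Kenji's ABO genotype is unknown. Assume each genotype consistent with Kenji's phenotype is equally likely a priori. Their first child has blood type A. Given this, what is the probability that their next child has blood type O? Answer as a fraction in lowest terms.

Possible genotypes: Kenji ∈ {AA, AO}; Vera ∈ {OO}.
Weight each parental genotype pair by prior × P(type-A child):
  AA × OO: posterior weight 2/3; P(next child type O) = 0.
  AO × OO: posterior weight 1/3; P(next child type O) = 1/2.
Weighted sum = 1/6.

1/6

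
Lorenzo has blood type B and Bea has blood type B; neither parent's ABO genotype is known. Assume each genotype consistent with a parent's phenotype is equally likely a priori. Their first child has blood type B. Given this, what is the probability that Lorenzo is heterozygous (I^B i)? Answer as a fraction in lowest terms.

Possible genotypes: Lorenzo ∈ {I^B I^B, I^B i}; Bea ∈ {I^B I^B, I^B i}.
Weight each parental genotype pair by prior × P(type-B child):
  I^B I^B × I^B I^B: posterior weight 4/15.
  I^B I^B × I^B i: posterior weight 4/15.
  I^B i × I^B I^B: posterior weight 4/15.
  I^B i × I^B i: posterior weight 1/5.
Sum the posterior weight over pairs where Lorenzo is I^B i: 7/15.

7/15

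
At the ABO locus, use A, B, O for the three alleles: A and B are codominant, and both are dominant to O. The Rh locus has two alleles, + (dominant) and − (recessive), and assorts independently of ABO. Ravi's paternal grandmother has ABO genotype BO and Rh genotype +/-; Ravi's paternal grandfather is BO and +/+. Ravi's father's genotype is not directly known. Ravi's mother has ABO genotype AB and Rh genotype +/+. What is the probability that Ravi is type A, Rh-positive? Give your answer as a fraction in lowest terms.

1/4

Ravi's father's ABO genotype from BO × BO: 1/4 BB, 1/2 BO, 1/4 OO.
Crossing each possibility with the mother AB and summing P(type A): 1/4·0 + 1/2·1/4 + 1/4·1/2 = 1/4.
Similarly for Rh via the father's Rh distribution: P(Rh+) = 1.
Independent loci: 1/4 × 1 = 1/4.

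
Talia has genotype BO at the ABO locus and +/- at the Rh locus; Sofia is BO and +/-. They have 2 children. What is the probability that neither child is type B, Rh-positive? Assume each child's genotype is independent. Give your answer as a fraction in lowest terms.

49/256

ABO cross BO × BO → 1/4 O, 3/4 B.
Rh cross +/- × +/- → 3/4 Rh+, 1/4 Rh-; so P(type B, Rh-positive) = 3/4 × 3/4 = 9/16 per child.
P(not type B, Rh-positive) = 7/16 for one child; (7/16)^2 = 49/256.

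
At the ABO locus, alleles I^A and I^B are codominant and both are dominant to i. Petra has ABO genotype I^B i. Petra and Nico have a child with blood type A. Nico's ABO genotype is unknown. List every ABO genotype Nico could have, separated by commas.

I^A I^A, I^A I^B, I^A i

For each candidate genotype of Nico, check whether crossing it with I^B i can produce every observed child phenotype.
  I^A I^A → possible child types {A, AB} ✓
  I^A I^B → possible child types {A, B, AB} ✓
  I^A i → possible child types {O, A, B, AB} ✓
  I^B I^B → possible child types {B} ✗
  I^B i → possible child types {O, B} ✗
  i i → possible child types {O, B} ✗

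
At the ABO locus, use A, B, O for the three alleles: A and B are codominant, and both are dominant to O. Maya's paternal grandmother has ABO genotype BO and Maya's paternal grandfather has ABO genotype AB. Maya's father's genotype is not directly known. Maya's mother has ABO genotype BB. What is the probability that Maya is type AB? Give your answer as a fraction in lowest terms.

Maya's father's ABO genotype from BO × AB: 1/4 AB, 1/4 AO, 1/4 BB, 1/4 BO.
Crossing each possibility with the mother BB and summing P(type AB): 1/4·1/2 + 1/4·1/2 + 1/4·0 + 1/4·0 = 1/4.

1/4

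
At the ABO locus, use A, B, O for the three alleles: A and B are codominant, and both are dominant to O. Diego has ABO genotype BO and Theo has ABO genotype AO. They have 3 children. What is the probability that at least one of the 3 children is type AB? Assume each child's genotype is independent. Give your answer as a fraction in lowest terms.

37/64

ABO cross BO × AO → 1/4 O, 1/4 A, 1/4 B, 1/4 AB.
So P(type AB) = 1/4 per child.
P(none) = (3/4)^3 = 27/64; P(at least one) = 1 − 27/64 = 37/64.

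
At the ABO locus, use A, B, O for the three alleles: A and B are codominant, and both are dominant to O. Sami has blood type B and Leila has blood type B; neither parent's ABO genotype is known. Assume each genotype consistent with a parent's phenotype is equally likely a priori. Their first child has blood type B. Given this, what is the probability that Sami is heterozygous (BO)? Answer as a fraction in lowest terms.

Possible genotypes: Sami ∈ {BB, BO}; Leila ∈ {BB, BO}.
Weight each parental genotype pair by prior × P(type-B child):
  BB × BB: posterior weight 4/15.
  BB × BO: posterior weight 4/15.
  BO × BB: posterior weight 4/15.
  BO × BO: posterior weight 1/5.
Sum the posterior weight over pairs where Sami is BO: 7/15.

7/15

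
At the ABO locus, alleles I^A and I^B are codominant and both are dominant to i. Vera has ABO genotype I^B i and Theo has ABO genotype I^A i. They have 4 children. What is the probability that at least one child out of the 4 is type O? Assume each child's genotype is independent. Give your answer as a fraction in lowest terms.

ABO cross I^B i × I^A i → 1/4 O, 1/4 A, 1/4 B, 1/4 AB.
So P(type O) = 1/4 per child.
P(none) = (3/4)^4 = 81/256; P(at least one) = 1 − 81/256 = 175/256.

175/256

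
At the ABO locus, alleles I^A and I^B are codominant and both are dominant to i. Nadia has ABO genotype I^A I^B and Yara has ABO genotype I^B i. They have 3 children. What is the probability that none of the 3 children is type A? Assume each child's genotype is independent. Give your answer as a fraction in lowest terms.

ABO cross I^A I^B × I^B i → 1/4 A, 1/2 B, 1/4 AB.
So P(type A) = 1/4 per child.
P(not type A) = 3/4 for one child; (3/4)^3 = 27/64.

27/64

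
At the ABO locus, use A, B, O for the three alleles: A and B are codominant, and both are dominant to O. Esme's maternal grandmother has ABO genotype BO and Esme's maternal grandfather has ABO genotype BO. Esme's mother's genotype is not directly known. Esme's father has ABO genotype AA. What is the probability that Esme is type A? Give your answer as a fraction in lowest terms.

Esme's mother's ABO genotype from BO × BO: 1/4 BB, 1/2 BO, 1/4 OO.
Crossing each possibility with the father AA and summing P(type A): 1/4·0 + 1/2·1/2 + 1/4·1 = 1/2.

1/2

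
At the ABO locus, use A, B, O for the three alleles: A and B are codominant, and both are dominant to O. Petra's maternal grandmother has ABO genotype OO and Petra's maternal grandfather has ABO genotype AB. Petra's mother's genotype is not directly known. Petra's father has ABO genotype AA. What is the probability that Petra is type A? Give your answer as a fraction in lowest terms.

Petra's mother's ABO genotype from OO × AB: 1/2 AO, 1/2 BO.
Crossing each possibility with the father AA and summing P(type A): 1/2·1 + 1/2·1/2 = 3/4.

3/4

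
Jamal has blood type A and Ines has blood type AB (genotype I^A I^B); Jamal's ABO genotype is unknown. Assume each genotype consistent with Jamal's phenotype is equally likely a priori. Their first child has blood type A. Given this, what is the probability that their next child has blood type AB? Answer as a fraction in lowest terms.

Possible genotypes: Jamal ∈ {I^A I^A, I^A i}; Ines ∈ {I^A I^B}.
Weight each parental genotype pair by prior × P(type-A child):
  I^A I^A × I^A I^B: posterior weight 1/2; P(next child type AB) = 1/2.
  I^A i × I^A I^B: posterior weight 1/2; P(next child type AB) = 1/4.
Weighted sum = 3/8.

3/8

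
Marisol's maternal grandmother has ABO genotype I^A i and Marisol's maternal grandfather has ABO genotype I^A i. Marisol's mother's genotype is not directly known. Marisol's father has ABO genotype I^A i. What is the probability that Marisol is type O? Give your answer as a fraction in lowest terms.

1/4

Marisol's mother's ABO genotype from I^A i × I^A i: 1/4 I^A I^A, 1/2 I^A i, 1/4 i i.
Crossing each possibility with the father I^A i and summing P(type O): 1/4·0 + 1/2·1/4 + 1/4·1/2 = 1/4.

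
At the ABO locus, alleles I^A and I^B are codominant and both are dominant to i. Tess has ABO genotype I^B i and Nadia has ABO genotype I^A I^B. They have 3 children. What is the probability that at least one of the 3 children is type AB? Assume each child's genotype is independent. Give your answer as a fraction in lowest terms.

ABO cross I^B i × I^A I^B → 1/4 A, 1/2 B, 1/4 AB.
So P(type AB) = 1/4 per child.
P(none) = (3/4)^3 = 27/64; P(at least one) = 1 − 27/64 = 37/64.

37/64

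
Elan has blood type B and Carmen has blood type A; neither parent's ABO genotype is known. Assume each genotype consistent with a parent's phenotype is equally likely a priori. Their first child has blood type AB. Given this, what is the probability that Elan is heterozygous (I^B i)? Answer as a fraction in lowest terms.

1/3

Possible genotypes: Elan ∈ {I^B I^B, I^B i}; Carmen ∈ {I^A I^A, I^A i}.
Weight each parental genotype pair by prior × P(type-AB child):
  I^B I^B × I^A I^A: posterior weight 4/9.
  I^B I^B × I^A i: posterior weight 2/9.
  I^B i × I^A I^A: posterior weight 2/9.
  I^B i × I^A i: posterior weight 1/9.
Sum the posterior weight over pairs where Elan is I^B i: 1/3.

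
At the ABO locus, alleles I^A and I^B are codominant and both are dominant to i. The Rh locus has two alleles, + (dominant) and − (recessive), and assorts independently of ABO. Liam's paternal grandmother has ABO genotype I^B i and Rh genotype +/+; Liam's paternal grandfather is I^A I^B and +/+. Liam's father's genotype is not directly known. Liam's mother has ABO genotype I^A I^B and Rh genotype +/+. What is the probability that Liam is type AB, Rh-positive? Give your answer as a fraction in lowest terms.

3/8

Liam's father's ABO genotype from I^B i × I^A I^B: 1/4 I^A I^B, 1/4 I^A i, 1/4 I^B I^B, 1/4 I^B i.
Crossing each possibility with the mother I^A I^B and summing P(type AB): 1/4·1/2 + 1/4·1/4 + 1/4·1/2 + 1/4·1/4 = 3/8.
Similarly for Rh via the father's Rh distribution: P(Rh+) = 1.
Independent loci: 3/8 × 1 = 3/8.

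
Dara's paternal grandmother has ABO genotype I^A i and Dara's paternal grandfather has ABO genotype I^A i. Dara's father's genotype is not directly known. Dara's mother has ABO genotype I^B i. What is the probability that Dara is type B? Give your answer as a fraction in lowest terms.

Dara's father's ABO genotype from I^A i × I^A i: 1/4 I^A I^A, 1/2 I^A i, 1/4 i i.
Crossing each possibility with the mother I^B i and summing P(type B): 1/4·0 + 1/2·1/4 + 1/4·1/2 = 1/4.

1/4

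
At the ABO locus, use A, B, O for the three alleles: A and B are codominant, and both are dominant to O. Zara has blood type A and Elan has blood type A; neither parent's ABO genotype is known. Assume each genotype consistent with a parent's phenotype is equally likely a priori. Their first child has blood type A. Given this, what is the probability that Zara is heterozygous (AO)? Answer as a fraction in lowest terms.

7/15

Possible genotypes: Zara ∈ {AA, AO}; Elan ∈ {AA, AO}.
Weight each parental genotype pair by prior × P(type-A child):
  AA × AA: posterior weight 4/15.
  AA × AO: posterior weight 4/15.
  AO × AA: posterior weight 4/15.
  AO × AO: posterior weight 1/5.
Sum the posterior weight over pairs where Zara is AO: 7/15.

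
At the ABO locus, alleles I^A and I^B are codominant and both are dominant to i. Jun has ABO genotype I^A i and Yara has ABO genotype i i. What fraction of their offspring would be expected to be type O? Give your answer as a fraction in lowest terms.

1/2

ABO cross I^A i × i i → offspring phenotypes: 1/2 O, 1/2 A.
So P(type O) = 1/2.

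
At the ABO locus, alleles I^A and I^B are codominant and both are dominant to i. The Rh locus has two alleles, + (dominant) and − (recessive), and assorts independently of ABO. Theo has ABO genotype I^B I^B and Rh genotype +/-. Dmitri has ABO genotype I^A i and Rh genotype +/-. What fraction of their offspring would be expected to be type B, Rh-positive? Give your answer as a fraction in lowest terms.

3/8

ABO cross I^B I^B × I^A i → offspring phenotypes: 1/2 B, 1/2 AB.
Rh cross +/- × +/- → 3/4 Rh+, 1/4 Rh-.
Independent loci: P(type B, Rh-positive) = 1/2 × 3/4 = 3/8.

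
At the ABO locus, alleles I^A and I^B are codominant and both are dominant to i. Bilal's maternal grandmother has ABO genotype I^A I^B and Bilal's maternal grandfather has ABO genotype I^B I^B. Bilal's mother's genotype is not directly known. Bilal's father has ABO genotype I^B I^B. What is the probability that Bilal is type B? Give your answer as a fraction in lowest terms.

Bilal's mother's ABO genotype from I^A I^B × I^B I^B: 1/2 I^A I^B, 1/2 I^B I^B.
Crossing each possibility with the father I^B I^B and summing P(type B): 1/2·1/2 + 1/2·1 = 3/4.

3/4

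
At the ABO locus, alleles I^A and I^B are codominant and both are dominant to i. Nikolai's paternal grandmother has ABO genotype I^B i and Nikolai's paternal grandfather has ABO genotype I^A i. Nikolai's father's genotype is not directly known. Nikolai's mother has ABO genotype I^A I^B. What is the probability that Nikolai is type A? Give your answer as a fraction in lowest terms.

3/8

Nikolai's father's ABO genotype from I^B i × I^A i: 1/4 I^A I^B, 1/4 I^A i, 1/4 I^B i, 1/4 i i.
Crossing each possibility with the mother I^A I^B and summing P(type A): 1/4·1/4 + 1/4·1/2 + 1/4·1/4 + 1/4·1/2 = 3/8.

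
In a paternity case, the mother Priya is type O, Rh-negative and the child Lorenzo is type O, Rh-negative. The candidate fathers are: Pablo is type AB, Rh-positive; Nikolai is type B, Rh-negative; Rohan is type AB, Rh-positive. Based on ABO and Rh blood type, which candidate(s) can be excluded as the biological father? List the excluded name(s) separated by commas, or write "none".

Pablo, Rohan

A candidate is excluded only if no genotype consistent with his phenotype could produce a type O, Rh-negative child with a type O, Rh-negative mother.
Pablo (type AB, Rh+): no genotype consistent with that phenotype can produce a type-O Rh- child with a type-O mother.
Rohan (type AB, Rh+): no genotype consistent with that phenotype can produce a type-O Rh- child with a type-O mother.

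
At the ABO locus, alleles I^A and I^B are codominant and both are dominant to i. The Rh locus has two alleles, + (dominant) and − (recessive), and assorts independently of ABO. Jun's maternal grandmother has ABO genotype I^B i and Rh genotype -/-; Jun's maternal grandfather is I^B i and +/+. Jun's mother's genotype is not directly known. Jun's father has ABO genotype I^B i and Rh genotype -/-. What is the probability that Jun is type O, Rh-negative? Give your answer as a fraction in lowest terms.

1/8

Jun's mother's ABO genotype from I^B i × I^B i: 1/4 I^B I^B, 1/2 I^B i, 1/4 i i.
Crossing each possibility with the father I^B i and summing P(type O): 1/4·0 + 1/2·1/4 + 1/4·1/2 = 1/4.
Similarly for Rh via the mother's Rh distribution: P(Rh-) = 1/2.
Independent loci: 1/4 × 1/2 = 1/8.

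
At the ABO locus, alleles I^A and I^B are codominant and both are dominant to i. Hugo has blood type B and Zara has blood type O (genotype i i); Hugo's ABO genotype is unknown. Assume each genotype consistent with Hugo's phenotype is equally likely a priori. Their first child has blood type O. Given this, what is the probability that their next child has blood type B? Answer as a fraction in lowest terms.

1/2

Possible genotypes: Hugo ∈ {I^B I^B, I^B i}; Zara ∈ {i i}.
Weight each parental genotype pair by prior × P(type-O child):
  I^B i × i i: posterior weight 1; P(next child type B) = 1/2.
Weighted sum = 1/2.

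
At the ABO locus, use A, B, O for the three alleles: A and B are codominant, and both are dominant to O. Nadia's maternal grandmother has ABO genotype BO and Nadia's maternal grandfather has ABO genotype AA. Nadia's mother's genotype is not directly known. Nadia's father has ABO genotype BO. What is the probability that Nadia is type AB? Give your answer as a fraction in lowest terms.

1/4

Nadia's mother's ABO genotype from BO × AA: 1/2 AB, 1/2 AO.
Crossing each possibility with the father BO and summing P(type AB): 1/2·1/4 + 1/2·1/4 = 1/4.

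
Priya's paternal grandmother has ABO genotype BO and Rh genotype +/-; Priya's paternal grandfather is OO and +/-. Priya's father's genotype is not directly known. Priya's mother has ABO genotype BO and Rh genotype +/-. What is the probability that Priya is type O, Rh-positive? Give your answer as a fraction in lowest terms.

9/32

Priya's father's ABO genotype from BO × OO: 1/2 BO, 1/2 OO.
Crossing each possibility with the mother BO and summing P(type O): 1/2·1/4 + 1/2·1/2 = 3/8.
Similarly for Rh via the father's Rh distribution: P(Rh+) = 3/4.
Independent loci: 3/8 × 3/4 = 9/32.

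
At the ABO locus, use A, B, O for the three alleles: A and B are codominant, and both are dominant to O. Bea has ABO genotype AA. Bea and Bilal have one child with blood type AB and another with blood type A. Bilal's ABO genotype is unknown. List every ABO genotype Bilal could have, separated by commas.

For each candidate genotype of Bilal, check whether crossing it with AA can produce every observed child phenotype.
  AA → possible child types {A} ✗
  AB → possible child types {A, AB} ✓
  AO → possible child types {A} ✗
  BB → possible child types {AB} ✗
  BO → possible child types {A, AB} ✓
  OO → possible child types {A} ✗

AB, BO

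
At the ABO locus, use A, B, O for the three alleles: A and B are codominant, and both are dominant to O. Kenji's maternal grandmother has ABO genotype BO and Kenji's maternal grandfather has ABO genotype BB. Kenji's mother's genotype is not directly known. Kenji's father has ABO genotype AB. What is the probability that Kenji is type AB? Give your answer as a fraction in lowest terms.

Kenji's mother's ABO genotype from BO × BB: 1/2 BB, 1/2 BO.
Crossing each possibility with the father AB and summing P(type AB): 1/2·1/2 + 1/2·1/4 = 3/8.

3/8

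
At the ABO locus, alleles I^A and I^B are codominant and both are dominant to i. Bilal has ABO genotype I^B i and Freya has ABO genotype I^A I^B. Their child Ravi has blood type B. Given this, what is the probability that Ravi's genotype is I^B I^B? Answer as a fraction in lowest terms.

1/2

Cross I^B i × I^A I^B → 1/4 I^A I^B, 1/4 I^A i, 1/4 I^B I^B, 1/4 I^B i.
Type-B genotypes among offspring: I^B I^B (1/4), I^B i (1/4); total 1/2.
P(I^B I^B | type B) = (1/4) / (1/2) = 1/2.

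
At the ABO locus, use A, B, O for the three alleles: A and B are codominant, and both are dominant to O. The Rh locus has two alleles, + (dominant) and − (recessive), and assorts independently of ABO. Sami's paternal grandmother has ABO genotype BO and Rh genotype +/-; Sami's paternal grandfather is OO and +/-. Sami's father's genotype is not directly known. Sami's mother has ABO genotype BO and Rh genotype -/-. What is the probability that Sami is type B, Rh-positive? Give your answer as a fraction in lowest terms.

5/16

Sami's father's ABO genotype from BO × OO: 1/2 BO, 1/2 OO.
Crossing each possibility with the mother BO and summing P(type B): 1/2·3/4 + 1/2·1/2 = 5/8.
Similarly for Rh via the father's Rh distribution: P(Rh+) = 1/2.
Independent loci: 5/8 × 1/2 = 5/16.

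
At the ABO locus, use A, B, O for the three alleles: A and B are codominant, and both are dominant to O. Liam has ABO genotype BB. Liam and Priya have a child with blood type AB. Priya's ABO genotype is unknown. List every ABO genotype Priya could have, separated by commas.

For each candidate genotype of Priya, check whether crossing it with BB can produce every observed child phenotype.
  AA → possible child types {AB} ✓
  AB → possible child types {B, AB} ✓
  AO → possible child types {B, AB} ✓
  BB → possible child types {B} ✗
  BO → possible child types {B} ✗
  OO → possible child types {B} ✗

AA, AB, AO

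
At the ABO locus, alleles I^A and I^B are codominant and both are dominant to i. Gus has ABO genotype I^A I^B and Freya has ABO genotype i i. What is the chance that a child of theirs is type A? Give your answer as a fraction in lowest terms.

1/2

ABO cross I^A I^B × i i → offspring phenotypes: 1/2 A, 1/2 B.
So P(type A) = 1/2.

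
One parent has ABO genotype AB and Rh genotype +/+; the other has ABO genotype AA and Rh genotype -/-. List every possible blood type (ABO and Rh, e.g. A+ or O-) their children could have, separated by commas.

Gametes from AB × AA give offspring ABO genotypes AA, AB, i.e. phenotypes A, AB.
Rh cross +/+ × -/- → phenotypes Rh+.
Combining independently: A+, AB+.

A+, AB+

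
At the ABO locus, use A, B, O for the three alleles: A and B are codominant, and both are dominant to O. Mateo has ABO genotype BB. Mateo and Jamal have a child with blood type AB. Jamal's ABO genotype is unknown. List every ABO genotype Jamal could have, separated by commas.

AA, AB, AO

For each candidate genotype of Jamal, check whether crossing it with BB can produce every observed child phenotype.
  AA → possible child types {AB} ✓
  AB → possible child types {B, AB} ✓
  AO → possible child types {B, AB} ✓
  BB → possible child types {B} ✗
  BO → possible child types {B} ✗
  OO → possible child types {B} ✗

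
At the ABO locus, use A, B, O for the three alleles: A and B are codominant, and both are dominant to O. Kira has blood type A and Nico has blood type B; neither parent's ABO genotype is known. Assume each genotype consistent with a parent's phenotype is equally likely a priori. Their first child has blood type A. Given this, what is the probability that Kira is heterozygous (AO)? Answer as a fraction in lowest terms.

Possible genotypes: Kira ∈ {AA, AO}; Nico ∈ {BB, BO}.
Weight each parental genotype pair by prior × P(type-A child):
  AA × BO: posterior weight 2/3.
  AO × BO: posterior weight 1/3.
Sum the posterior weight over pairs where Kira is AO: 1/3.

1/3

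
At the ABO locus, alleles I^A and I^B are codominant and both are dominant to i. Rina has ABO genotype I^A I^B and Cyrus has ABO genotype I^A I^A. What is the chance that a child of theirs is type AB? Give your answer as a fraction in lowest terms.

ABO cross I^A I^B × I^A I^A → offspring phenotypes: 1/2 A, 1/2 AB.
So P(type AB) = 1/2.

1/2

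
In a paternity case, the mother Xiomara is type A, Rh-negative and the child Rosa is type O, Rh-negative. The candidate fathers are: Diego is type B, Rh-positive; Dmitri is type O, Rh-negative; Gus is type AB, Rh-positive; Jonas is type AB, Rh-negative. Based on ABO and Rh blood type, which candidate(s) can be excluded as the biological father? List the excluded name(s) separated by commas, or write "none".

A candidate is excluded only if no genotype consistent with his phenotype could produce a type O, Rh-negative child with a type A, Rh-negative mother.
Gus (type AB, Rh+): no genotype consistent with that phenotype can produce a type-O Rh- child with a type-A mother.
Jonas (type AB, Rh-): no genotype consistent with that phenotype can produce a type-O Rh- child with a type-A mother.

Gus, Jonas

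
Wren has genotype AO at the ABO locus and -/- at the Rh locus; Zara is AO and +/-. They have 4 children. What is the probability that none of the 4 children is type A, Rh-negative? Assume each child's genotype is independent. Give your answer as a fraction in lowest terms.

625/4096

ABO cross AO × AO → 1/4 O, 3/4 A.
Rh cross -/- × +/- → 1/2 Rh+, 1/2 Rh-; so P(type A, Rh-negative) = 3/4 × 1/2 = 3/8 per child.
P(not type A, Rh-negative) = 5/8 for one child; (5/8)^4 = 625/4096.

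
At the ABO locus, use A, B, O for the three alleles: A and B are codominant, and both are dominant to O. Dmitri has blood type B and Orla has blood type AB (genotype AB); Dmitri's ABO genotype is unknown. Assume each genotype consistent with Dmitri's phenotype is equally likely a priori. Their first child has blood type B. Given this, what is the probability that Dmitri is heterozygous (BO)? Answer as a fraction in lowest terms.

Possible genotypes: Dmitri ∈ {BB, BO}; Orla ∈ {AB}.
Weight each parental genotype pair by prior × P(type-B child):
  BB × AB: posterior weight 1/2.
  BO × AB: posterior weight 1/2.
Sum the posterior weight over pairs where Dmitri is BO: 1/2.

1/2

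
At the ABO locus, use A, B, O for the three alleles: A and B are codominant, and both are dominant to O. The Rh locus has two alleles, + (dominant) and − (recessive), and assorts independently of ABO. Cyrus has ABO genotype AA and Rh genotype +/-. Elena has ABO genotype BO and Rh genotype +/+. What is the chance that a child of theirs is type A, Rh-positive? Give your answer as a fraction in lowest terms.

1/2

ABO cross AA × BO → offspring phenotypes: 1/2 A, 1/2 AB.
Rh cross +/- × +/+ → 1 Rh+.
Independent loci: P(type A, Rh-positive) = 1/2 × 1 = 1/2.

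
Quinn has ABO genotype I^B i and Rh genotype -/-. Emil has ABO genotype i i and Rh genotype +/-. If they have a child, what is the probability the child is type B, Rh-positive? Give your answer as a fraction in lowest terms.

ABO cross I^B i × i i → offspring phenotypes: 1/2 O, 1/2 B.
Rh cross -/- × +/- → 1/2 Rh+, 1/2 Rh-.
Independent loci: P(type B, Rh-positive) = 1/2 × 1/2 = 1/4.

1/4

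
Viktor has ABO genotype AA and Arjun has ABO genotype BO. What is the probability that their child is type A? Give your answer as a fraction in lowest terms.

ABO cross AA × BO → offspring phenotypes: 1/2 A, 1/2 AB.
So P(type A) = 1/2.

1/2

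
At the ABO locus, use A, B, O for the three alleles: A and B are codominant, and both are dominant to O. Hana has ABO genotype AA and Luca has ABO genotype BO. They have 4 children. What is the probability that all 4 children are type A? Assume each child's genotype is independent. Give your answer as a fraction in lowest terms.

ABO cross AA × BO → 1/2 A, 1/2 AB.
So P(type A) = 1/2 per child.
All 4 independent: (1/2)^4 = 1/16.

1/16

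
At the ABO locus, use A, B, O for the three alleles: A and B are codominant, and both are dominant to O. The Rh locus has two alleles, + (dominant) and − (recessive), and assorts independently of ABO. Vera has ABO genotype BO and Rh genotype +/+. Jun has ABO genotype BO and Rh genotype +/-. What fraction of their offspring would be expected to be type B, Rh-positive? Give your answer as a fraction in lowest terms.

3/4

ABO cross BO × BO → offspring phenotypes: 1/4 O, 3/4 B.
Rh cross +/+ × +/- → 1 Rh+.
Independent loci: P(type B, Rh-positive) = 3/4 × 1 = 3/4.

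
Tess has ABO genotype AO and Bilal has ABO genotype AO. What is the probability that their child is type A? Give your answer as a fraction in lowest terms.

3/4

ABO cross AO × AO → offspring phenotypes: 1/4 O, 3/4 A.
So P(type A) = 3/4.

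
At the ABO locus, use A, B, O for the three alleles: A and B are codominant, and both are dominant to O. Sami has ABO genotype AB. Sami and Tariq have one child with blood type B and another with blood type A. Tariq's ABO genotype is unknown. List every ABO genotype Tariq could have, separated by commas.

AB, AO, BO, OO

For each candidate genotype of Tariq, check whether crossing it with AB can produce every observed child phenotype.
  AA → possible child types {A, AB} ✗
  AB → possible child types {A, B, AB} ✓
  AO → possible child types {A, B, AB} ✓
  BB → possible child types {B, AB} ✗
  BO → possible child types {A, B, AB} ✓
  OO → possible child types {A, B} ✓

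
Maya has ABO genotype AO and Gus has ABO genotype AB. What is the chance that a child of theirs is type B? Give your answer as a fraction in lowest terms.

ABO cross AO × AB → offspring phenotypes: 1/2 A, 1/4 B, 1/4 AB.
So P(type B) = 1/4.

1/4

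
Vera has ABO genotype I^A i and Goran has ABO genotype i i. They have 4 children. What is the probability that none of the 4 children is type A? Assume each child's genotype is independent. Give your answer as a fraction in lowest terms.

ABO cross I^A i × i i → 1/2 O, 1/2 A.
So P(type A) = 1/2 per child.
P(not type A) = 1/2 for one child; (1/2)^4 = 1/16.

1/16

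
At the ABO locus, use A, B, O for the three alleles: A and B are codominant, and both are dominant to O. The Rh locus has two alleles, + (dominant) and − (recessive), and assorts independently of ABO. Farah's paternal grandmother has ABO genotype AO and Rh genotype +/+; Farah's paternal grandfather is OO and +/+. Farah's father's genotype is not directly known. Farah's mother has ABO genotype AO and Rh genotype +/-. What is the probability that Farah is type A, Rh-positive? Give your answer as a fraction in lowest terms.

Farah's father's ABO genotype from AO × OO: 1/2 AO, 1/2 OO.
Crossing each possibility with the mother AO and summing P(type A): 1/2·3/4 + 1/2·1/2 = 5/8.
Similarly for Rh via the father's Rh distribution: P(Rh+) = 1.
Independent loci: 5/8 × 1 = 5/8.

5/8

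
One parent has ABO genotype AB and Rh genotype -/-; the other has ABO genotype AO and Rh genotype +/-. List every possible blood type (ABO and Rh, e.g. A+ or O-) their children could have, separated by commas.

Gametes from AB × AO give offspring ABO genotypes AA, AB, AO, BO, i.e. phenotypes A, B, AB.
Rh cross -/- × +/- → phenotypes Rh+, Rh-.
Combining independently: A+, A-, B+, B-, AB+, AB-.

A+, A-, B+, B-, AB+, AB-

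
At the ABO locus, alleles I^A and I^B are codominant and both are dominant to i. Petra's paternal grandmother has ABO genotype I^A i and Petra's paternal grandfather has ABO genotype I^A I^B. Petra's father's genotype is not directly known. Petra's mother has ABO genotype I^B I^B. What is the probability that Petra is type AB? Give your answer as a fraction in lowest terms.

Petra's father's ABO genotype from I^A i × I^A I^B: 1/4 I^A I^A, 1/4 I^A I^B, 1/4 I^A i, 1/4 I^B i.
Crossing each possibility with the mother I^B I^B and summing P(type AB): 1/4·1 + 1/4·1/2 + 1/4·1/2 + 1/4·0 = 1/2.

1/2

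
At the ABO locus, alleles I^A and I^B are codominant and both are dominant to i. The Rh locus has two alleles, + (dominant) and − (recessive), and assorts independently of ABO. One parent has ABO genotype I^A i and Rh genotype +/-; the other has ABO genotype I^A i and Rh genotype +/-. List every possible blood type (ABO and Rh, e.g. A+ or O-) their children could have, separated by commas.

O+, O-, A+, A-

Gametes from I^A i × I^A i give offspring ABO genotypes I^A I^A, I^A i, i i, i.e. phenotypes O, A.
Rh cross +/- × +/- → phenotypes Rh+, Rh-.
Combining independently: O+, O-, A+, A-.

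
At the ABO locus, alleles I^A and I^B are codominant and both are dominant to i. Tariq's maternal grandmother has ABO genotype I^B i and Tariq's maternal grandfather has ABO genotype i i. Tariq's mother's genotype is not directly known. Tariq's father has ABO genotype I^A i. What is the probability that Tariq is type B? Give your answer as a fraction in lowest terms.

Tariq's mother's ABO genotype from I^B i × i i: 1/2 I^B i, 1/2 i i.
Crossing each possibility with the father I^A i and summing P(type B): 1/2·1/4 + 1/2·0 = 1/8.

1/8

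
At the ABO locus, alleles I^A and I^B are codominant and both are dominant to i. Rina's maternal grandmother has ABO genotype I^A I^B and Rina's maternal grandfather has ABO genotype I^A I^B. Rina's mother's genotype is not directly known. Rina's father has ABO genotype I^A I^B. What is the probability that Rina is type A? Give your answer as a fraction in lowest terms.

Rina's mother's ABO genotype from I^A I^B × I^A I^B: 1/4 I^A I^A, 1/2 I^A I^B, 1/4 I^B I^B.
Crossing each possibility with the father I^A I^B and summing P(type A): 1/4·1/2 + 1/2·1/4 + 1/4·0 = 1/4.

1/4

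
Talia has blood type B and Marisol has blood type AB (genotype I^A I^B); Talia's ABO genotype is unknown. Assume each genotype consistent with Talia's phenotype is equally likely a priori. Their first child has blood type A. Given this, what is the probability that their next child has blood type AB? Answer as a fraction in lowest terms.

Possible genotypes: Talia ∈ {I^B I^B, I^B i}; Marisol ∈ {I^A I^B}.
Weight each parental genotype pair by prior × P(type-A child):
  I^B i × I^A I^B: posterior weight 1; P(next child type AB) = 1/4.
Weighted sum = 1/4.

1/4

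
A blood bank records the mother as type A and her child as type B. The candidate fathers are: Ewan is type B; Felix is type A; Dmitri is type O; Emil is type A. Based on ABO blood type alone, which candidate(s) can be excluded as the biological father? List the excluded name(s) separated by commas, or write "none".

A candidate is excluded only if no genotype consistent with his phenotype could produce a type B child with a type A mother.
Felix (type A): no genotype consistent with that phenotype can produce a type-B child with a type-A mother.
Dmitri (type O): no genotype consistent with that phenotype can produce a type-B child with a type-A mother.
Emil (type A): no genotype consistent with that phenotype can produce a type-B child with a type-A mother.

Felix, Dmitri, Emil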